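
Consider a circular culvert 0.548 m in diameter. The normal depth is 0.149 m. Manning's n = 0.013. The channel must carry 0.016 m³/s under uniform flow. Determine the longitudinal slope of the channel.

S = 0.000421

For a circular section of diameter D = 0.548 m at depth y = 0.149 m, the central angle is θ = 2 arccos(1 − 2y/D) = 2.194 rad. Then A = (D²/8)(θ − sin θ) = 0.05189 m² and P = Dθ/2 = 0.6012 m.
Hydraulic radius R = A/P = 0.05189/0.6012 = 0.0863 m.
From Manning's equation, S = [nQ / (1 A R^(2/3))]² = [0.013 × 0.016 / (1 × 0.05189 × 0.0863^(2/3))]² = 0.000421.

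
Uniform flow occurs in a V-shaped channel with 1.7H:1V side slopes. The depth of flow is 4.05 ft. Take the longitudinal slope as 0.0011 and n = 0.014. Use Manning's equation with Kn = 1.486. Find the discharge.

For a triangular section with side slope z = 1.7: A = zy² = 1.7×4.05² = 27.88 ft²; P = 2y√(1+z²) = 2×4.05×1.972 = 15.98 ft.
Hydraulic radius R = A/P = 27.88/15.98 = 1.745 ft.
Manning's equation: Q = (1.486/n) A R^(2/3) S^(1/2) = (1.486/0.014) × 27.88 × 1.745^(2/3) × 0.0011^(1/2) = 142 ft³/s.

Q = 142 ft³/s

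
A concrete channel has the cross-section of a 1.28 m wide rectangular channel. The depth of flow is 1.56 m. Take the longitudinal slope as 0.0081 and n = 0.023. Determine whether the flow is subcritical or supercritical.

Flow area A = b·y = 1.28 × 1.56 = 1.997 m². Wetted perimeter P = b + 2y = 1.28 + 2×1.56 = 4.4 m.
Hydraulic radius R = A/P = 1.997/4.4 = 0.4538 m.
V = (1/n) R^(2/3) √S = (1/0.023) × 0.4538^(2/3) × √0.0081 = 2.311 m/s. Hydraulic depth D_h = A/T = 1.997/1.28 = 1.56 m.
Froude number Fr = V/√(g·D_h) = 2.311/√(9.81×1.56) = 0.591, which is less than 1, so the flow is subcritical.

subcritical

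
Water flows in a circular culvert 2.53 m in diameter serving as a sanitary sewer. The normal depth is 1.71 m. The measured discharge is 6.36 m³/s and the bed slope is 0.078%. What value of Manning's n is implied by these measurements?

For a circular section of diameter D = 2.53 m at depth y = 1.71 m, the central angle is θ = 2 arccos(1 − 2y/D) = 3.861 rad. Then A = (D²/8)(θ − sin θ) = 3.616 m² and P = Dθ/2 = 4.884 m.
Hydraulic radius R = A/P = 3.616/4.884 = 0.7404 m.
Rearranging Manning's equation: n = (1/Q) A R^(2/3) S^(1/2) = (1/6.36) × 3.616 × 0.7404^(2/3) × √0.00078 = 0.013.

n = 0.013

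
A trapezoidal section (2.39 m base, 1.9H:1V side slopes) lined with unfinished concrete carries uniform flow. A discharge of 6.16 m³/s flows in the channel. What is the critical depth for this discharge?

y_c = 0.72 m

At critical depth, Q² T / (g A³) = 1, i.e. A³/T = Q²/g = 6.16²/9.81 = 3.868.
At y = 0.64 m: A³/T = 2.549 — low.
At y = 0.72 m: A³/T = 3.864 — close enough.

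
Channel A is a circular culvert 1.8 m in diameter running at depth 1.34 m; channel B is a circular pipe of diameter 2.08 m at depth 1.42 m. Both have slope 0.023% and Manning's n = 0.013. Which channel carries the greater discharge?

channel B

Channel A: For a circular section of diameter D = 1.8 m at depth y = 1.34 m, the central angle is θ = 2 arccos(1 − 2y/D) = 4.163 rad. Then A = (D²/8)(θ − sin θ) = 2.032 m² and P = Dθ/2 = 3.747 m. Hydraulic radius R = A/P = 2.032/3.747 = 0.5422 m. Q_A = (1/0.013)·2.032·0.5422^(2/3)·√0.00023 = 1.576 m³/s.
Channel B: For a circular section of diameter D = 2.08 m at depth y = 1.42 m, the central angle is θ = 2 arccos(1 − 2y/D) = 3.89 rad. Then A = (D²/8)(θ − sin θ) = 2.471 m² and P = Dθ/2 = 4.045 m. Hydraulic radius R = A/P = 2.471/4.045 = 0.6109 m. Q_B = (1/0.013)·2.471·0.6109^(2/3)·√0.00023 = 2.076 m³/s.
Q_A = 1.576 m³/s vs Q_B = 2.076 m³/s, so channel B carries more.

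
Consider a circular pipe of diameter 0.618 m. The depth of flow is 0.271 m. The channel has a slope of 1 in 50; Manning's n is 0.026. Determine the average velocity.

For a circular section of diameter D = 0.618 m at depth y = 0.271 m, the central angle is θ = 2 arccos(1 − 2y/D) = 2.895 rad. Then A = (D²/8)(θ − sin θ) = 0.1266 m² and P = Dθ/2 = 0.8946 m.
Hydraulic radius R = A/P = 0.1266/0.8946 = 0.1415 m.
From Manning's equation, V = (1/n) R^(2/3) S^(1/2) = (1/0.026) × 0.1415^(2/3) × 0.02^(1/2) = 1.48 m/s.

V = 1.48 m/s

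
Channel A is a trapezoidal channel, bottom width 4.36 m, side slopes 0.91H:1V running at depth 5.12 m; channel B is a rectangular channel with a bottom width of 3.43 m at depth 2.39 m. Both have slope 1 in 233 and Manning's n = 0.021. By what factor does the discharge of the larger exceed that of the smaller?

Channel A: With bottom width b = 4.36 m and side slope z = 0.91: A = (b + zy)y = (4.36 + 0.91×5.12)×5.12 = 46.18 m²; P = b + 2y√(1+z²) = 4.36 + 2×5.12×1.352 = 18.21 m. Hydraulic radius R = A/P = 46.18/18.21 = 2.537 m. Q_A = (1/0.021)·46.18·2.537^(2/3)·√0.004292 = 267.9 m³/s.
Channel B: Flow area A = b·y = 3.43 × 2.39 = 8.198 m². Wetted perimeter P = b + 2y = 3.43 + 2×2.39 = 8.21 m. Hydraulic radius R = A/P = 8.198/8.21 = 0.9985 m. Q_B = (1/0.021)·8.198·0.9985^(2/3)·√0.004292 = 25.55 m³/s.
The larger discharge is 267.9 m³/s and the smaller is 25.55 m³/s; the ratio is 10.5.

10.5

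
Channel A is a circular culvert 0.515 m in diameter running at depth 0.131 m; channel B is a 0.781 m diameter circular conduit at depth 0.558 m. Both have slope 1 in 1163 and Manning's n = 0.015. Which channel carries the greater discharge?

channel B

Channel A: For a circular section of diameter D = 0.515 m at depth y = 0.131 m, the central angle is θ = 2 arccos(1 − 2y/D) = 2.115 rad. Then A = (D²/8)(θ − sin θ) = 0.04173 m² and P = Dθ/2 = 0.5445 m. Hydraulic radius R = A/P = 0.04173/0.5445 = 0.07664 m. Q_A = (1/0.015)·0.04173·0.07664^(2/3)·√0.0008598 = 0.01472 m³/s.
Channel B: For a circular section of diameter D = 0.781 m at depth y = 0.558 m, the central angle is θ = 2 arccos(1 − 2y/D) = 4.028 rad. Then A = (D²/8)(θ − sin θ) = 0.3662 m² and P = Dθ/2 = 1.573 m. Hydraulic radius R = A/P = 0.3662/1.573 = 0.2328 m. Q_B = (1/0.015)·0.3662·0.2328^(2/3)·√0.0008598 = 0.2709 m³/s.
Q_A = 0.01472 m³/s vs Q_B = 0.2709 m³/s, so channel B carries more.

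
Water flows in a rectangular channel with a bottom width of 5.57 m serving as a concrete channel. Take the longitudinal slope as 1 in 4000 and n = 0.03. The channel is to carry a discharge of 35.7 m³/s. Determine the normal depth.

Manning's equation rearranged: A R^(2/3) = nQ / (1·√S) = 0.03 × 35.7 / (√0.00025) = 67.74.
Try y = 9.05 m: A R^(2/3) = 83.44 — high.
Try y = 5.59 m: A R^(2/3) = 47.07 — low.
Try y = 7.57 m: A R^(2/3) = 67.73 — ≈ 67.74.

y_n = 7.57 m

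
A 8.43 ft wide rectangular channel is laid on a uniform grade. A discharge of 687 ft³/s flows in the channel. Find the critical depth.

y_c = 5.91 ft

For a rectangular channel, critical depth y_c = (q²/g)^(1/3) where q = Q/b = 687/8.43 = 81.49 ft²/s.
So y_c = (81.49²/32.2)^(1/3) = 5.91 ft.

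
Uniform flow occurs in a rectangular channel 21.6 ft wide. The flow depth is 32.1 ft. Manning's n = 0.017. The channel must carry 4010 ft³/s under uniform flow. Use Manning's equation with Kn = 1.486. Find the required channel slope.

Flow area A = b·y = 21.6 × 32.1 = 693.4 ft². Wetted perimeter P = b + 2y = 21.6 + 2×32.1 = 85.8 ft.
Hydraulic radius R = A/P = 693.4/85.8 = 8.081 ft.
From Manning's equation, S = [nQ / (1.486 A R^(2/3))]² = [0.017 × 4010 / (1.486 × 693.4 × 8.081^(2/3))]² = 0.00027.

S = 0.00027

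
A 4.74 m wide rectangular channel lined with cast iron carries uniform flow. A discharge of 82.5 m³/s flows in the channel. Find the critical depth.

y_c = 3.14 m

For a rectangular channel, critical depth y_c = (q²/g)^(1/3) where q = Q/b = 82.5/4.74 = 17.41 m²/s.
So y_c = (17.41²/9.81)^(1/3) = 3.14 m.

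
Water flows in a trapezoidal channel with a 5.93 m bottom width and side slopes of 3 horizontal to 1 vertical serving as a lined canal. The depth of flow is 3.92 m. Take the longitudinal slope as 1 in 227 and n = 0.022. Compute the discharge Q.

With bottom width b = 5.93 m and side slope z = 3: A = (b + zy)y = (5.93 + 3×3.92)×3.92 = 69.34 m²; P = b + 2y√(1+z²) = 5.93 + 2×3.92×3.162 = 30.72 m.
Hydraulic radius R = A/P = 69.34/30.72 = 2.257 m.
Manning's equation: Q = (1/n) A R^(2/3) S^(1/2) = (1/0.022) × 69.34 × 2.257^(2/3) × 0.004405^(1/2) = 360 m³/s.

Q = 360 m³/s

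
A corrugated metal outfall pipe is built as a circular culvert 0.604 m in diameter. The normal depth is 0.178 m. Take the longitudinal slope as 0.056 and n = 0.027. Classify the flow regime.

For a circular section of diameter D = 0.604 m at depth y = 0.178 m, the central angle is θ = 2 arccos(1 − 2y/D) = 2.295 rad. Then A = (D²/8)(θ − sin θ) = 0.07053 m² and P = Dθ/2 = 0.6932 m.
Hydraulic radius R = A/P = 0.07053/0.6932 = 0.1017 m.
V = (1/n) R^(2/3) √S = (1/0.027) × 0.1017^(2/3) × √0.056 = 1.91 m/s. Hydraulic depth D_h = A/T = 0.07053/0.5507 = 0.1281 m.
Froude number Fr = V/√(g·D_h) = 1.91/√(9.81×0.1281) = 1.7, which is greater than 1, so the flow is supercritical.

supercritical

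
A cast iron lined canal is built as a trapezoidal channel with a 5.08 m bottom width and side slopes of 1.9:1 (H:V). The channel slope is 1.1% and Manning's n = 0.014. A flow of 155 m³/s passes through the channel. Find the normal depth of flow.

y_n = 1.98 m

Manning's equation rearranged: A R^(2/3) = nQ / (1·√S) = 0.014 × 155 / (√0.011) = 20.69.
Trying y = 1.56 m: A R^(2/3) = 13.09 — low.
Trying y = 2.23 m: A R^(2/3) = 26.22 — high.
Trying y = 1.98 m: A R^(2/3) = 20.74 — ≈ 20.69.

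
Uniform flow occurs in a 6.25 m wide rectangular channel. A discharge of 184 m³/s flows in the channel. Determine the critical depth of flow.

y_c = 4.45 m

For a rectangular channel, critical depth y_c = (q²/g)^(1/3) where q = Q/b = 184/6.25 = 29.44 m²/s.
So y_c = (29.44²/9.81)^(1/3) = 4.45 m.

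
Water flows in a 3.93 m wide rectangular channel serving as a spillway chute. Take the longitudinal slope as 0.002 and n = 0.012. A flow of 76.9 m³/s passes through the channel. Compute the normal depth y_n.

Manning's equation rearranged: A R^(2/3) = nQ / (1·√S) = 0.012 × 76.9 / (√0.002) = 20.63.
At y = 3.69 m: A R^(2/3) = 17.12 — low.
At y = 4.3 m: A R^(2/3) = 20.63 — ≈ 20.63.

y_n = 4.3 m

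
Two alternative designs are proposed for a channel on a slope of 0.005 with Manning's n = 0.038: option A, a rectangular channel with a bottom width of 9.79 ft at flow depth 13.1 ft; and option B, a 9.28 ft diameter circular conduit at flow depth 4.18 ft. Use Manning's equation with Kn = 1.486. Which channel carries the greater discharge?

Channel A: Flow area A = b·y = 9.79 × 13.1 = 128.2 ft². Wetted perimeter P = b + 2y = 9.79 + 2×13.1 = 35.99 ft. Hydraulic radius R = A/P = 128.2/35.99 = 3.563 ft. Q_A = (1.486/0.038)·128.2·3.563^(2/3)·√0.005 = 827.3 ft³/s.
Channel B: For a circular section of diameter D = 9.28 ft at depth y = 4.18 ft, the central angle is θ = 2 arccos(1 − 2y/D) = 2.943 rad. Then A = (D²/8)(θ − sin θ) = 29.56 ft² and P = Dθ/2 = 13.66 ft. Hydraulic radius R = A/P = 29.56/13.66 = 2.164 ft. Q_B = (1.486/0.038)·29.56·2.164^(2/3)·√0.005 = 136.8 ft³/s.
Q_A = 827.3 ft³/s vs Q_B = 136.8 ft³/s, so channel A carries more.

channel A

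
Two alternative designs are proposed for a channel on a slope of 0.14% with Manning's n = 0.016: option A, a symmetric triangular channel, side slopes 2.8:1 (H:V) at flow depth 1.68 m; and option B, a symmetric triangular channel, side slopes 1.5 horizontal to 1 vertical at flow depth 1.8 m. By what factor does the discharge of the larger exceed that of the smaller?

Channel A: For a triangular section with side slope z = 2.8: A = zy² = 2.8×1.68² = 7.903 m²; P = 2y√(1+z²) = 2×1.68×2.973 = 9.99 m. Hydraulic radius R = A/P = 7.903/9.99 = 0.7911 m. Q_A = (1/0.016)·7.903·0.7911^(2/3)·√0.0014 = 15.81 m³/s.
Channel B: For a triangular section with side slope z = 1.5: A = zy² = 1.5×1.8² = 4.86 m²; P = 2y√(1+z²) = 2×1.8×1.803 = 6.49 m. Hydraulic radius R = A/P = 4.86/6.49 = 0.7488 m. Q_B = (1/0.016)·4.86·0.7488^(2/3)·√0.0014 = 9.372 m³/s.
The larger discharge is 15.81 m³/s and the smaller is 9.372 m³/s; the ratio is 1.69.

1.69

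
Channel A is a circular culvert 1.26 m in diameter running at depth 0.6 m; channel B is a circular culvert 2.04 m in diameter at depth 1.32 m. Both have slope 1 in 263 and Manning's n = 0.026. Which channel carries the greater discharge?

channel B

Channel A: For a circular section of diameter D = 1.26 m at depth y = 0.6 m, the central angle is θ = 2 arccos(1 − 2y/D) = 3.046 rad. Then A = (D²/8)(θ − sin θ) = 0.5857 m² and P = Dθ/2 = 1.919 m. Hydraulic radius R = A/P = 0.5857/1.919 = 0.3052 m. Q_A = (1/0.026)·0.5857·0.3052^(2/3)·√0.003802 = 0.6296 m³/s.
Channel B: For a circular section of diameter D = 2.04 m at depth y = 1.32 m, the central angle is θ = 2 arccos(1 − 2y/D) = 3.739 rad. Then A = (D²/8)(θ − sin θ) = 2.237 m² and P = Dθ/2 = 3.813 m. Hydraulic radius R = A/P = 2.237/3.813 = 0.5867 m. Q_B = (1/0.026)·2.237·0.5867^(2/3)·√0.003802 = 3.719 m³/s.
Q_A = 0.6296 m³/s vs Q_B = 3.719 m³/s, so channel B carries more.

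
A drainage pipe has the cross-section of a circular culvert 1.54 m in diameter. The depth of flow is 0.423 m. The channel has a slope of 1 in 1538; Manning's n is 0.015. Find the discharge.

For a circular section of diameter D = 1.54 m at depth y = 0.423 m, the central angle is θ = 2 arccos(1 − 2y/D) = 2.207 rad. Then A = (D²/8)(θ − sin θ) = 0.4156 m² and P = Dθ/2 = 1.699 m.
Hydraulic radius R = A/P = 0.4156/1.699 = 0.2446 m.
Manning's equation: Q = (1/n) A R^(2/3) S^(1/2) = (1/0.015) × 0.4156 × 0.2446^(2/3) × 0.0006502^(1/2) = 0.276 m³/s.

Q = 0.276 m³/s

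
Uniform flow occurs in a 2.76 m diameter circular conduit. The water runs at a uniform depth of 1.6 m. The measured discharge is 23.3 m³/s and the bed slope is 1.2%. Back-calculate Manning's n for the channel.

n = 0.014

For a circular section of diameter D = 2.76 m at depth y = 1.6 m, the central angle is θ = 2 arccos(1 − 2y/D) = 3.462 rad. Then A = (D²/8)(θ − sin θ) = 3.596 m² and P = Dθ/2 = 4.777 m.
Hydraulic radius R = A/P = 3.596/4.777 = 0.7527 m.
Rearranging Manning's equation: n = (1/Q) A R^(2/3) S^(1/2) = (1/23.3) × 3.596 × 0.7527^(2/3) × √0.012 = 0.014.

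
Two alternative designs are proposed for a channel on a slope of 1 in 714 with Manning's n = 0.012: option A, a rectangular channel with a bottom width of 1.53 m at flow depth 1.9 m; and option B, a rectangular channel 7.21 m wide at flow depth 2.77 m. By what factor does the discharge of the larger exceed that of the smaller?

Channel A: Flow area A = b·y = 1.53 × 1.9 = 2.907 m². Wetted perimeter P = b + 2y = 1.53 + 2×1.9 = 5.33 m. Hydraulic radius R = A/P = 2.907/5.33 = 0.5454 m. Q_A = (1/0.012)·2.907·0.5454^(2/3)·√0.001401 = 6.052 m³/s.
Channel B: Flow area A = b·y = 7.21 × 2.77 = 19.97 m². Wetted perimeter P = b + 2y = 7.21 + 2×2.77 = 12.75 m. Hydraulic radius R = A/P = 19.97/12.75 = 1.566 m. Q_B = (1/0.012)·19.97·1.566^(2/3)·√0.001401 = 84.01 m³/s.
The larger discharge is 84.01 m³/s and the smaller is 6.052 m³/s; the ratio is 13.9.

13.9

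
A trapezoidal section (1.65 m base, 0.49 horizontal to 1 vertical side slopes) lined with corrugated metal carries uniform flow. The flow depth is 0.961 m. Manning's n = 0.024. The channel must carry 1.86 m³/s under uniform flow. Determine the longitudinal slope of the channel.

With bottom width b = 1.65 m and side slope z = 0.49: A = (b + zy)y = (1.65 + 0.49×0.961)×0.961 = 2.038 m²; P = b + 2y√(1+z²) = 1.65 + 2×0.961×1.114 = 3.79 m.
Hydraulic radius R = A/P = 2.038/3.79 = 0.5377 m.
From Manning's equation, S = [nQ / (1 A R^(2/3))]² = [0.024 × 1.86 / (1 × 2.038 × 0.5377^(2/3))]² = 0.0011.

S = 0.0011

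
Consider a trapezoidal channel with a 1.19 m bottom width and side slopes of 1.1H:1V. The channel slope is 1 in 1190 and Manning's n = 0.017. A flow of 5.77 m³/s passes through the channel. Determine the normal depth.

Manning's equation rearranged: A R^(2/3) = nQ / (1·√S) = 0.017 × 5.77 / (√0.0008403) = 3.384.
Try y = 1.68 m: A R^(2/3) = 4.49 — over.
Try y = 1.47 m: A R^(2/3) = 3.382 — matches.

y_n = 1.47 m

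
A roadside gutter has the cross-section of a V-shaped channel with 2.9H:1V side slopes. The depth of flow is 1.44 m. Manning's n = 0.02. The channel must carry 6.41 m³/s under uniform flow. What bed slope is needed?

S = 0.000759

For a triangular section with side slope z = 2.9: A = zy² = 2.9×1.44² = 6.013 m²; P = 2y√(1+z²) = 2×1.44×3.068 = 8.835 m.
Hydraulic radius R = A/P = 6.013/8.835 = 0.6807 m.
From Manning's equation, S = [nQ / (1 A R^(2/3))]² = [0.02 × 6.41 / (1 × 6.013 × 0.6807^(2/3))]² = 0.000759.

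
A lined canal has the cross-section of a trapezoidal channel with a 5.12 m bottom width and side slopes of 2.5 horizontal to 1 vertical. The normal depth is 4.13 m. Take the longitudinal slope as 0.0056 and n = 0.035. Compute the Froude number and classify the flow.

subcritical

With bottom width b = 5.12 m and side slope z = 2.5: A = (b + zy)y = (5.12 + 2.5×4.13)×4.13 = 63.79 m²; P = b + 2y√(1+z²) = 5.12 + 2×4.13×2.693 = 27.36 m.
Hydraulic radius R = A/P = 63.79/27.36 = 2.331 m.
V = (1/n) R^(2/3) √S = (1/0.035) × 2.331^(2/3) × √0.0056 = 3.759 m/s. Hydraulic depth D_h = A/T = 63.79/25.77 = 2.475 m.
Froude number Fr = V/√(g·D_h) = 3.759/√(9.81×2.475) = 0.763, which is less than 1, so the flow is subcritical.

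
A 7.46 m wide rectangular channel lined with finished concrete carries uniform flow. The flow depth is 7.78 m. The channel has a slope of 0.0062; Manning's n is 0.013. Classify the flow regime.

supercritical

Flow area A = b·y = 7.46 × 7.78 = 58.04 m². Wetted perimeter P = b + 2y = 7.46 + 2×7.78 = 23.02 m.
Hydraulic radius R = A/P = 58.04/23.02 = 2.521 m.
V = (1/n) R^(2/3) √S = (1/0.013) × 2.521^(2/3) × √0.0062 = 11.22 m/s. Hydraulic depth D_h = A/T = 58.04/7.46 = 7.78 m.
Froude number Fr = V/√(g·D_h) = 11.22/√(9.81×7.78) = 1.28, which is greater than 1, so the flow is supercritical.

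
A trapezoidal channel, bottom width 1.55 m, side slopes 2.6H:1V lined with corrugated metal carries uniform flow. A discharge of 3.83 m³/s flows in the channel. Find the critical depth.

At critical depth, Q² T / (g A³) = 1, i.e. A³/T = Q²/g = 3.83²/9.81 = 1.495.
At y = 0.481 m: A³/T = 0.6034 — low.
At y = 0.611 m: A³/T = 1.492 — close enough.

y_c = 0.611 m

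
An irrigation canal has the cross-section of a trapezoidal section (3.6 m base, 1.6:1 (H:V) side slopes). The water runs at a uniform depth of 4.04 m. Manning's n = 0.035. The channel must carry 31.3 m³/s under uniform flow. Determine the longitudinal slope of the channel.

S = 0.00026

With bottom width b = 3.6 m and side slope z = 1.6: A = (b + zy)y = (3.6 + 1.6×4.04)×4.04 = 40.66 m²; P = b + 2y√(1+z²) = 3.6 + 2×4.04×1.887 = 18.85 m.
Hydraulic radius R = A/P = 40.66/18.85 = 2.157 m.
From Manning's equation, S = [nQ / (1 A R^(2/3))]² = [0.035 × 31.3 / (1 × 40.66 × 2.157^(2/3))]² = 0.00026.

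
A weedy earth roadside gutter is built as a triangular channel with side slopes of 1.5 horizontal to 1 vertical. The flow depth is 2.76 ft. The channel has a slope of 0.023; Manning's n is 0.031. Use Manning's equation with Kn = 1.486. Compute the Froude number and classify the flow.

For a triangular section with side slope z = 1.5: A = zy² = 1.5×2.76² = 11.43 ft²; P = 2y√(1+z²) = 2×2.76×1.803 = 9.951 ft.
Hydraulic radius R = A/P = 11.43/9.951 = 1.148 ft.
V = (1.486/n) R^(2/3) √S = (1.486/0.031) × 1.148^(2/3) × √0.023 = 7.972 ft/s. Hydraulic depth D_h = A/T = 11.43/8.28 = 1.38 ft.
Froude number Fr = V/√(g·D_h) = 7.972/√(32.2×1.38) = 1.2, which is greater than 1, so the flow is supercritical.

supercritical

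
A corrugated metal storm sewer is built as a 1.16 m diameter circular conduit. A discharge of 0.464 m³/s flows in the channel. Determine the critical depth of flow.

At critical depth, Q² T / (g A³) = 1, i.e. A³/T = Q²/g = 0.464²/9.81 = 0.02195.
At y = 0.294 m: A³/T = 0.009261 — too small.
At y = 0.458 m: A³/T = 0.05149 — too large.
At y = 0.367 m: A³/T = 0.02191 — close enough.

y_c = 0.367 m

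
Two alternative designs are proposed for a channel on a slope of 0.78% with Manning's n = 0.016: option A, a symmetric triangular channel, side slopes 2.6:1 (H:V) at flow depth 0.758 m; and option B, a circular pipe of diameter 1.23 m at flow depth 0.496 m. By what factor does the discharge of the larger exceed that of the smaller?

Channel A: For a triangular section with side slope z = 2.6: A = zy² = 2.6×0.758² = 1.494 m²; P = 2y√(1+z²) = 2×0.758×2.786 = 4.223 m. Hydraulic radius R = A/P = 1.494/4.223 = 0.3537 m. Q_A = (1/0.016)·1.494·0.3537^(2/3)·√0.0078 = 4.124 m³/s.
Channel B: For a circular section of diameter D = 1.23 m at depth y = 0.496 m, the central angle is θ = 2 arccos(1 − 2y/D) = 2.752 rad. Then A = (D²/8)(θ − sin θ) = 0.4487 m² and P = Dθ/2 = 1.693 m. Hydraulic radius R = A/P = 0.4487/1.693 = 0.2651 m. Q_B = (1/0.016)·0.4487·0.2651^(2/3)·√0.0078 = 1.022 m³/s.
The larger discharge is 4.124 m³/s and the smaller is 1.022 m³/s; the ratio is 4.04.

4.04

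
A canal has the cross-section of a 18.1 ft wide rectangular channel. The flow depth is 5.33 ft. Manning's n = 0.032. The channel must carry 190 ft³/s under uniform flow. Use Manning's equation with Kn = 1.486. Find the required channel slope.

Flow area A = b·y = 18.1 × 5.33 = 96.47 ft². Wetted perimeter P = b + 2y = 18.1 + 2×5.33 = 28.76 ft.
Hydraulic radius R = A/P = 96.47/28.76 = 3.354 ft.
From Manning's equation, S = [nQ / (1.486 A R^(2/3))]² = [0.032 × 190 / (1.486 × 96.47 × 3.354^(2/3))]² = 0.000358.

S = 0.000358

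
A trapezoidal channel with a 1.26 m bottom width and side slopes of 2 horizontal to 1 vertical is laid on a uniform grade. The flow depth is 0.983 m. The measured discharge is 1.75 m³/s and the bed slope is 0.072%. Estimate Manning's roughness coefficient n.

With bottom width b = 1.26 m and side slope z = 2: A = (b + zy)y = (1.26 + 2×0.983)×0.983 = 3.171 m²; P = b + 2y√(1+z²) = 1.26 + 2×0.983×2.236 = 5.656 m.
Hydraulic radius R = A/P = 3.171/5.656 = 0.5607 m.
Rearranging Manning's equation: n = (1/Q) A R^(2/3) S^(1/2) = (1/1.75) × 3.171 × 0.5607^(2/3) × √0.00072 = 0.0331.

n = 0.0331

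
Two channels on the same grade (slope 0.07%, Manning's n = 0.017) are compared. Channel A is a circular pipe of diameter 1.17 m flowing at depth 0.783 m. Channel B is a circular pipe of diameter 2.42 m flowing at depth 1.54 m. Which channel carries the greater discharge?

Channel A: For a circular section of diameter D = 1.17 m at depth y = 0.783 m, the central angle is θ = 2 arccos(1 − 2y/D) = 3.832 rad. Then A = (D²/8)(θ − sin θ) = 0.7647 m² and P = Dθ/2 = 2.242 m. Hydraulic radius R = A/P = 0.7647/2.242 = 0.3411 m. Q_A = (1/0.017)·0.7647·0.3411^(2/3)·√0.0007 = 0.581 m³/s.
Channel B: For a circular section of diameter D = 2.42 m at depth y = 1.54 m, the central angle is θ = 2 arccos(1 − 2y/D) = 3.694 rad. Then A = (D²/8)(θ − sin θ) = 3.088 m² and P = Dθ/2 = 4.47 m. Hydraulic radius R = A/P = 3.088/4.47 = 0.6909 m. Q_B = (1/0.017)·3.088·0.6909^(2/3)·√0.0007 = 3.757 m³/s.
Q_A = 0.581 m³/s vs Q_B = 3.757 m³/s, so channel B carries more.

channel B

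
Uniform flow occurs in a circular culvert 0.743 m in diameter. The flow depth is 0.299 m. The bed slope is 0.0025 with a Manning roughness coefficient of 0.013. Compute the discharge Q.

For a circular section of diameter D = 0.743 m at depth y = 0.299 m, the central angle is θ = 2 arccos(1 − 2y/D) = 2.749 rad. Then A = (D²/8)(θ − sin θ) = 0.1633 m² and P = Dθ/2 = 1.021 m.
Hydraulic radius R = A/P = 0.1633/1.021 = 0.1599 m.
Manning's equation: Q = (1/n) A R^(2/3) S^(1/2) = (1/0.013) × 0.1633 × 0.1599^(2/3) × 0.0025^(1/2) = 0.185 m³/s.

Q = 0.185 m³/s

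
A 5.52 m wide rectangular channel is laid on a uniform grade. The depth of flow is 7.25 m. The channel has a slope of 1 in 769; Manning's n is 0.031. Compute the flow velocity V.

Flow area A = b·y = 5.52 × 7.25 = 40.02 m². Wetted perimeter P = b + 2y = 5.52 + 2×7.25 = 20.02 m.
Hydraulic radius R = A/P = 40.02/20.02 = 1.999 m.
From Manning's equation, V = (1/n) R^(2/3) S^(1/2) = (1/0.031) × 1.999^(2/3) × 0.0013^(1/2) = 1.85 m/s.

V = 1.85 m/s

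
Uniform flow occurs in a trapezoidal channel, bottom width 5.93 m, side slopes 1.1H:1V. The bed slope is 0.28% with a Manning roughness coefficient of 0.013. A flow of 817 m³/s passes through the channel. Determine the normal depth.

y_n = 6.66 m

Manning's equation rearranged: A R^(2/3) = nQ / (1·√S) = 0.013 × 817 / (√0.0028) = 200.7.
Trying y = 7.47 m: A R^(2/3) = 255.3 — over.
Trying y = 6.66 m: A R^(2/3) = 200.8 — close enough.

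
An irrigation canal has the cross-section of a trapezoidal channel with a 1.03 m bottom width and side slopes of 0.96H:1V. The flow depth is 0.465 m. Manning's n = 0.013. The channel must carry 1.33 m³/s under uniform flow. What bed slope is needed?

With bottom width b = 1.03 m and side slope z = 0.96: A = (b + zy)y = (1.03 + 0.96×0.465)×0.465 = 0.6865 m²; P = b + 2y√(1+z²) = 1.03 + 2×0.465×1.386 = 2.319 m.
Hydraulic radius R = A/P = 0.6865/2.319 = 0.296 m.
From Manning's equation, S = [nQ / (1 A R^(2/3))]² = [0.013 × 1.33 / (1 × 0.6865 × 0.296^(2/3))]² = 0.00321.

S = 0.00321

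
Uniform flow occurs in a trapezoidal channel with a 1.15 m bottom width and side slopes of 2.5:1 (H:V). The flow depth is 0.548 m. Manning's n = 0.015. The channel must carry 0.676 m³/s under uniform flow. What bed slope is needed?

S = 0.00023

With bottom width b = 1.15 m and side slope z = 2.5: A = (b + zy)y = (1.15 + 2.5×0.548)×0.548 = 1.381 m²; P = b + 2y√(1+z²) = 1.15 + 2×0.548×2.693 = 4.101 m.
Hydraulic radius R = A/P = 1.381/4.101 = 0.3367 m.
From Manning's equation, S = [nQ / (1 A R^(2/3))]² = [0.015 × 0.676 / (1 × 1.381 × 0.3367^(2/3))]² = 0.00023.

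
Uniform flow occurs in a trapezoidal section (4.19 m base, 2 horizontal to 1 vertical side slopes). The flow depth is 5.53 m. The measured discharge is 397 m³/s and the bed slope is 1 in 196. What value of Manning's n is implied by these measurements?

With bottom width b = 4.19 m and side slope z = 2: A = (b + zy)y = (4.19 + 2×5.53)×5.53 = 84.33 m²; P = b + 2y√(1+z²) = 4.19 + 2×5.53×2.236 = 28.92 m.
Hydraulic radius R = A/P = 84.33/28.92 = 2.916 m.
Rearranging Manning's equation: n = (1/Q) A R^(2/3) S^(1/2) = (1/397) × 84.33 × 2.916^(2/3) × √0.005102 = 0.031.

n = 0.031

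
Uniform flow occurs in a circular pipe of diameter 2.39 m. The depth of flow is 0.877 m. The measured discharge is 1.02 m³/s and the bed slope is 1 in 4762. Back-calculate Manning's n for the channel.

n = 0.013

For a circular section of diameter D = 2.39 m at depth y = 0.877 m, the central angle is θ = 2 arccos(1 − 2y/D) = 2.603 rad. Then A = (D²/8)(θ − sin θ) = 1.492 m² and P = Dθ/2 = 3.11 m.
Hydraulic radius R = A/P = 1.492/3.11 = 0.4797 m.
Rearranging Manning's equation: n = (1/Q) A R^(2/3) S^(1/2) = (1/1.02) × 1.492 × 0.4797^(2/3) × √0.00021 = 0.013.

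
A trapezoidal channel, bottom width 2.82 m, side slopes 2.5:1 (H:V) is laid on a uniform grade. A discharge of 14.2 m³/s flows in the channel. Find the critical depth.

At critical depth, Q² T / (g A³) = 1, i.e. A³/T = Q²/g = 14.2²/9.81 = 20.55.
Try y = 0.837 m: A³/T = 9.924 — short.
Try y = 1.02 m: A³/T = 20.75 — close enough.

y_c = 1.02 m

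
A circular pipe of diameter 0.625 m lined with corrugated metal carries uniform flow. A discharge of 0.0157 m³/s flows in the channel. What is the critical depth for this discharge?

y_c = 0.0773 m

At critical depth, Q² T / (g A³) = 1, i.e. A³/T = Q²/g = 0.0157²/9.81 = 0.00002513.
Trying y = 0.0631 m: A³/T = 0.00001127 — short.
Trying y = 0.0773 m: A³/T = 0.00002516 — ≈ 0.00002513.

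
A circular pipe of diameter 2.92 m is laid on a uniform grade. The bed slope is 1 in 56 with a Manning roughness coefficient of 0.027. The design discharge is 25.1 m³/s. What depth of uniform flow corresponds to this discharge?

Manning's equation rearranged: A R^(2/3) = nQ / (1·√S) = 0.027 × 25.1 / (√0.01786) = 5.071.
Try y = 2.72 m: A R^(2/3) = 5.838 — over.
Try y = 1.75 m: A R^(2/3) = 3.641 — short.
Try y = 2.24 m: A R^(2/3) = 5.079 — ≈ 5.071.

y_n = 2.24 m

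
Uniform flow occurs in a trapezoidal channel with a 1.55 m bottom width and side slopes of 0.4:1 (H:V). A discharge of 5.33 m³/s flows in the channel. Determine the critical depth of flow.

At critical depth, Q² T / (g A³) = 1, i.e. A³/T = Q²/g = 5.33²/9.81 = 2.896.
Try y = 0.744 m: A³/T = 1.211 — too small.
Try y = 1.13 m: A³/T = 4.718 — too large.
Try y = 0.974 m: A³/T = 2.895 — ≈ 2.896.

y_c = 0.974 m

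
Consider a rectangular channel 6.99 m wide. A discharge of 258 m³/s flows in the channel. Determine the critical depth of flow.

y_c = 5.18 m

For a rectangular channel, critical depth y_c = (q²/g)^(1/3) where q = Q/b = 258/6.99 = 36.91 m²/s.
So y_c = (36.91²/9.81)^(1/3) = 5.18 m.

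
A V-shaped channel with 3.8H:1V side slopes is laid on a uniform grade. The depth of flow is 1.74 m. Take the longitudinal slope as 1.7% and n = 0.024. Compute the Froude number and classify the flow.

For a triangular section with side slope z = 3.8: A = zy² = 3.8×1.74² = 11.5 m²; P = 2y√(1+z²) = 2×1.74×3.929 = 13.67 m.
Hydraulic radius R = A/P = 11.5/13.67 = 0.8414 m.
V = (1/n) R^(2/3) √S = (1/0.024) × 0.8414^(2/3) × √0.017 = 4.842 m/s. Hydraulic depth D_h = A/T = 11.5/13.22 = 0.87 m.
Froude number Fr = V/√(g·D_h) = 4.842/√(9.81×0.87) = 1.66, which is greater than 1, so the flow is supercritical.

supercritical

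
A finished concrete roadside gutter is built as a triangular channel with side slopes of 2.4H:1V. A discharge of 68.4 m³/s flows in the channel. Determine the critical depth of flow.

y_c = 2.78 m

At critical depth, Q² T / (g A³) = 1, i.e. A³/T = Q²/g = 68.4²/9.81 = 476.9.
At y = 2.48 m: A³/T = 270.2 — short.
At y = 3.51 m: A³/T = 1534 — over.
At y = 2.78 m: A³/T = 478.2 — close enough.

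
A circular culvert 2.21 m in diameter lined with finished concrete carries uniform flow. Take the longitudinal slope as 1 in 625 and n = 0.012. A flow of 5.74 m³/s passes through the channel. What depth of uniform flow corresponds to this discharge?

Manning's equation rearranged: A R^(2/3) = nQ / (1·√S) = 0.012 × 5.74 / (√0.0016) = 1.722.
At y = 1.08 m: A R^(2/3) = 1.242 — low.
At y = 1.32 m: A R^(2/3) = 1.723 — close enough.

y_n = 1.32 m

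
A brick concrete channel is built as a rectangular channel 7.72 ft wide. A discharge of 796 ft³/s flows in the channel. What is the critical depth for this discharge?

y_c = 6.91 ft

For a rectangular channel, critical depth y_c = (q²/g)^(1/3) where q = Q/b = 796/7.72 = 103.1 ft²/s.
So y_c = (103.1²/32.2)^(1/3) = 6.91 ft.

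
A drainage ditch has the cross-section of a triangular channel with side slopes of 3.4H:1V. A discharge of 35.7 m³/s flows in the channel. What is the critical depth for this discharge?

At critical depth, Q² T / (g A³) = 1, i.e. A³/T = Q²/g = 35.7²/9.81 = 129.9.
Try y = 1.6 m: A³/T = 60.61 — too small.
Try y = 2.25 m: A³/T = 333.3 — too large.
Try y = 1.86 m: A³/T = 128.7 — matches.

y_c = 1.86 m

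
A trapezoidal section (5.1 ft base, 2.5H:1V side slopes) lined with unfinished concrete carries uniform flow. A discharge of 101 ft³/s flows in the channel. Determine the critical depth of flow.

At critical depth, Q² T / (g A³) = 1, i.e. A³/T = Q²/g = 101²/32.2 = 316.8.
Try y = 1.89 ft: A³/T = 440.1 — over.
Try y = 1.21 ft: A³/T = 85.22 — short.
Try y = 1.73 ft: A³/T = 315.3 — matches.

y_c = 1.73 ft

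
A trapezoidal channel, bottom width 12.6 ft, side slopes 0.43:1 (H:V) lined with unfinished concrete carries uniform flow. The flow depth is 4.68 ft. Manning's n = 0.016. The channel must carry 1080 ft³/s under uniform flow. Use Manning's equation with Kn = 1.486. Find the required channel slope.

With bottom width b = 12.6 ft and side slope z = 0.43: A = (b + zy)y = (12.6 + 0.43×4.68)×4.68 = 68.39 ft²; P = b + 2y√(1+z²) = 12.6 + 2×4.68×1.089 = 22.79 ft.
Hydraulic radius R = A/P = 68.39/22.79 = 3.001 ft.
From Manning's equation, S = [nQ / (1.486 A R^(2/3))]² = [0.016 × 1080 / (1.486 × 68.39 × 3.001^(2/3))]² = 0.00668.

S = 0.00668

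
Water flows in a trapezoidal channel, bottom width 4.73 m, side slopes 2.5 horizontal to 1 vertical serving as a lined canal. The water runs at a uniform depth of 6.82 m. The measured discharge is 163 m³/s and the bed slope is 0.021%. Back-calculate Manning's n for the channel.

n = 0.0309

With bottom width b = 4.73 m and side slope z = 2.5: A = (b + zy)y = (4.73 + 2.5×6.82)×6.82 = 148.5 m²; P = b + 2y√(1+z²) = 4.73 + 2×6.82×2.693 = 41.46 m.
Hydraulic radius R = A/P = 148.5/41.46 = 3.583 m.
Rearranging Manning's equation: n = (1/Q) A R^(2/3) S^(1/2) = (1/163) × 148.5 × 3.583^(2/3) × √0.00021 = 0.0309.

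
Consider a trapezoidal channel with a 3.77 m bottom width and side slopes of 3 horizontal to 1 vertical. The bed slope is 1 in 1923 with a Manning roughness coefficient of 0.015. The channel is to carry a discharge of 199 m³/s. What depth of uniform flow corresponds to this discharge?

Manning's equation rearranged: A R^(2/3) = nQ / (1·√S) = 0.015 × 199 / (√0.00052) = 130.9.
At y = 4.79 m: A R^(2/3) = 162.2 — too large.
At y = 3.79 m: A R^(2/3) = 93.15 — too small.
At y = 4.38 m: A R^(2/3) = 131 — ≈ 130.9.

y_n = 4.38 m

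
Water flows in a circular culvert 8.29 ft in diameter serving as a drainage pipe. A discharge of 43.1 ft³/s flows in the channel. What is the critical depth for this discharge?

At critical depth, Q² T / (g A³) = 1, i.e. A³/T = Q²/g = 43.1²/32.2 = 57.69.
At y = 1.16 ft: A³/T = 16.81 — too small.
At y = 1.77 ft: A³/T = 88.39 — too large.
At y = 1.59 ft: A³/T = 58.08 — ≈ 57.69.

y_c = 1.59 ft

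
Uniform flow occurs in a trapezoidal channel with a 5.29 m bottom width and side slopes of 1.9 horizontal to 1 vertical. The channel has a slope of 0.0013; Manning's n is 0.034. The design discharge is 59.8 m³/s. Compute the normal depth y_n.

Manning's equation rearranged: A R^(2/3) = nQ / (1·√S) = 0.034 × 59.8 / (√0.0013) = 56.39.
At y = 4.02 m: A R^(2/3) = 90.67 — too large.
At y = 3.21 m: A R^(2/3) = 56.41 — ≈ 56.39.

y_n = 3.21 m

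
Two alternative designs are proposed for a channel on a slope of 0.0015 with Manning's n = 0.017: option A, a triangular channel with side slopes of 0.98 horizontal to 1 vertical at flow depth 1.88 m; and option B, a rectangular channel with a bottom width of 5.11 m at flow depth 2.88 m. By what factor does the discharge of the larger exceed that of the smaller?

6.87

Channel A: For a triangular section with side slope z = 0.98: A = zy² = 0.98×1.88² = 3.464 m²; P = 2y√(1+z²) = 2×1.88×1.4 = 5.265 m. Hydraulic radius R = A/P = 3.464/5.265 = 0.6579 m. Q_A = (1/0.017)·3.464·0.6579^(2/3)·√0.0015 = 5.969 m³/s.
Channel B: Flow area A = b·y = 5.11 × 2.88 = 14.72 m². Wetted perimeter P = b + 2y = 5.11 + 2×2.88 = 10.87 m. Hydraulic radius R = A/P = 14.72/10.87 = 1.354 m. Q_B = (1/0.017)·14.72·1.354^(2/3)·√0.0015 = 41.03 m³/s.
The larger discharge is 41.03 m³/s and the smaller is 5.969 m³/s; the ratio is 6.87.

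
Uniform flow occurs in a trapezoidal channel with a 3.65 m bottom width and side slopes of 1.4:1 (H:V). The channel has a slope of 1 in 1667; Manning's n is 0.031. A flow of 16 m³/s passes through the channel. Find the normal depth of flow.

Manning's equation rearranged: A R^(2/3) = nQ / (1·√S) = 0.031 × 16 / (√0.0005999) = 20.25.
Trying y = 2.83 m: A R^(2/3) = 29.58 — over.
Trying y = 2.35 m: A R^(2/3) = 20.31 — matches.

y_n = 2.35 m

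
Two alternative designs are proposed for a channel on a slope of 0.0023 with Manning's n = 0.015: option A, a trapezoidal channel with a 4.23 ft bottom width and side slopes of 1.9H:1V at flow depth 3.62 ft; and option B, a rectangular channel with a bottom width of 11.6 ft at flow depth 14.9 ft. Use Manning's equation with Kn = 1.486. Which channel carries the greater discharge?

Channel A: With bottom width b = 4.23 ft and side slope z = 1.9: A = (b + zy)y = (4.23 + 1.9×3.62)×3.62 = 40.21 ft²; P = b + 2y√(1+z²) = 4.23 + 2×3.62×2.147 = 19.77 ft. Hydraulic radius R = A/P = 40.21/19.77 = 2.033 ft. Q_A = (1.486/0.015)·40.21·2.033^(2/3)·√0.0023 = 306.6 ft³/s.
Channel B: Flow area A = b·y = 11.6 × 14.9 = 172.8 ft². Wetted perimeter P = b + 2y = 11.6 + 2×14.9 = 41.4 ft. Hydraulic radius R = A/P = 172.8/41.4 = 4.175 ft. Q_B = (1.486/0.015)·172.8·4.175^(2/3)·√0.0023 = 2129 ft³/s.
Q_A = 306.6 ft³/s vs Q_B = 2129 ft³/s, so channel B carries more.

channel B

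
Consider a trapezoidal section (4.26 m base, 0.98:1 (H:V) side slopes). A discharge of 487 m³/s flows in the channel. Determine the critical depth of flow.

y_c = 6.86 m

At critical depth, Q² T / (g A³) = 1, i.e. A³/T = Q²/g = 487²/9.81 = 24180.
At y = 8.35 m: A³/T = 54380 — too large.
At y = 5.26 m: A³/T = 8336 — too small.
At y = 6.86 m: A³/T = 24150 — close enough.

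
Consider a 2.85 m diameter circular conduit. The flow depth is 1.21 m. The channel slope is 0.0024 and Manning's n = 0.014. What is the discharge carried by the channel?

Q = 6.69 m³/s

For a circular section of diameter D = 2.85 m at depth y = 1.21 m, the central angle is θ = 2 arccos(1 − 2y/D) = 2.839 rad. Then A = (D²/8)(θ − sin θ) = 2.579 m² and P = Dθ/2 = 4.045 m.
Hydraulic radius R = A/P = 2.579/4.045 = 0.6376 m.
Manning's equation: Q = (1/n) A R^(2/3) S^(1/2) = (1/0.014) × 2.579 × 0.6376^(2/3) × 0.0024^(1/2) = 6.69 m³/s.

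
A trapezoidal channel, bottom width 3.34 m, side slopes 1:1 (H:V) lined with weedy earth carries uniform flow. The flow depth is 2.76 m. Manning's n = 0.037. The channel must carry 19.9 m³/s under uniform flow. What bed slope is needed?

S = 0.0011

With bottom width b = 3.34 m and side slope z = 1: A = (b + zy)y = (3.34 + 1×2.76)×2.76 = 16.84 m²; P = b + 2y√(1+z²) = 3.34 + 2×2.76×1.414 = 11.15 m.
Hydraulic radius R = A/P = 16.84/11.15 = 1.51 m.
From Manning's equation, S = [nQ / (1 A R^(2/3))]² = [0.037 × 19.9 / (1 × 16.84 × 1.51^(2/3))]² = 0.0011.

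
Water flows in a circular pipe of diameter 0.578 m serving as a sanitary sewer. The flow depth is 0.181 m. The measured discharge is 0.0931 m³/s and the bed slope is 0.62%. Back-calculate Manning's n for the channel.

For a circular section of diameter D = 0.578 m at depth y = 0.181 m, the central angle is θ = 2 arccos(1 − 2y/D) = 2.376 rad. Then A = (D²/8)(θ − sin θ) = 0.07026 m² and P = Dθ/2 = 0.6865 m.
Hydraulic radius R = A/P = 0.07026/0.6865 = 0.1023 m.
Rearranging Manning's equation: n = (1/Q) A R^(2/3) S^(1/2) = (1/0.0931) × 0.07026 × 0.1023^(2/3) × √0.0062 = 0.013.

n = 0.013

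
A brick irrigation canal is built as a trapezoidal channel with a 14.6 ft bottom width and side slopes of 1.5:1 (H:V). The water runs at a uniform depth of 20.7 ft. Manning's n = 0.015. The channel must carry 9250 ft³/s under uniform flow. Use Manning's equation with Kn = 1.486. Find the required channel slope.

With bottom width b = 14.6 ft and side slope z = 1.5: A = (b + zy)y = (14.6 + 1.5×20.7)×20.7 = 945 ft²; P = b + 2y√(1+z²) = 14.6 + 2×20.7×1.803 = 89.23 ft.
Hydraulic radius R = A/P = 945/89.23 = 10.59 ft.
From Manning's equation, S = [nQ / (1.486 A R^(2/3))]² = [0.015 × 9250 / (1.486 × 945 × 10.59^(2/3))]² = 0.00042.

S = 0.00042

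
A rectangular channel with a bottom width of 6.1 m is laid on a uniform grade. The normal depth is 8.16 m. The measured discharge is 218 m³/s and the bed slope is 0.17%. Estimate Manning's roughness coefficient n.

Flow area A = b·y = 6.1 × 8.16 = 49.78 m². Wetted perimeter P = b + 2y = 6.1 + 2×8.16 = 22.42 m.
Hydraulic radius R = A/P = 49.78/22.42 = 2.22 m.
Rearranging Manning's equation: n = (1/Q) A R^(2/3) S^(1/2) = (1/218) × 49.78 × 2.22^(2/3) × √0.0017 = 0.016.

n = 0.016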